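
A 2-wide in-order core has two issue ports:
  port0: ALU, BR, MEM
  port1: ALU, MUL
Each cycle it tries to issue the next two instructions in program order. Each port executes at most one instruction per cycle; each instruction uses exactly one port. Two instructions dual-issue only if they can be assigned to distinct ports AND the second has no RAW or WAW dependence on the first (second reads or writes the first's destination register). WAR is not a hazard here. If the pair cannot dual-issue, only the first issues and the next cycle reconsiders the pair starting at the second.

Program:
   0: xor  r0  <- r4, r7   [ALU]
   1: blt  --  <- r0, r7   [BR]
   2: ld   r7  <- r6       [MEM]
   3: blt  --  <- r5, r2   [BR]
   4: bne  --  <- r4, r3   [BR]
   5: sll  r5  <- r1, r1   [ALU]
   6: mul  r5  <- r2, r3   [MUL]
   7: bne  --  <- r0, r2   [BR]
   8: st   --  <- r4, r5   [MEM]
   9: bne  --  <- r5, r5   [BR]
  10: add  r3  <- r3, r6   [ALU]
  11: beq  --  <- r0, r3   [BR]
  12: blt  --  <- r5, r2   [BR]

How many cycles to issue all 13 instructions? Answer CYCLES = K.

0. xor.ALU @i0  | RAW r0
1. blt.BR @i1  | no-port BR/MEM
2. ld.MEM @i2  | no-port MEM/BR
3. blt.BR @i3  | no-port BR/BR
4. bne.BR+sll.ALU @i4+i5  | dual
5. mul.MUL+bne.BR @i6+i7  | dual
6. st.MEM @i8  | no-port MEM/BR
7. bne.BR+add.ALU @i9+i10  | dual
8. beq.BR @i11  | no-port BR/BR
9. blt.BR @i12  | tail

CYCLES = 10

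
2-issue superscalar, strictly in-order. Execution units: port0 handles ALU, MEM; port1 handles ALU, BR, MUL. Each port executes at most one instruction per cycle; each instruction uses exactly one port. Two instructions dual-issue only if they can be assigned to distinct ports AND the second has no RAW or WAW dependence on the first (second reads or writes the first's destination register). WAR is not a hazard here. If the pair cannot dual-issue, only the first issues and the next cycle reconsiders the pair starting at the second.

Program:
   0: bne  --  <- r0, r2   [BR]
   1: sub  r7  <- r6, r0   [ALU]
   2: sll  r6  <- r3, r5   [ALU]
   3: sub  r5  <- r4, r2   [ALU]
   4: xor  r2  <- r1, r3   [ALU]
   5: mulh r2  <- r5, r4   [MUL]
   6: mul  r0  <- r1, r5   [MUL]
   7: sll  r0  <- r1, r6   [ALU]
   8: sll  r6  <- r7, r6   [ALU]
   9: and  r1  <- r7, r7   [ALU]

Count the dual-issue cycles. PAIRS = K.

PAIRS = 3

0. bne;sub @i0,i1  | 2-wide
1. sll;sub @i2,i3  | 2-wide
2. xor @i4  | WAW r2
3. mulh @i5  | no-port MUL/MUL
4. mul @i6  | WAW r0
5. sll;sll @i7,i8  | 2-wide
6. and @i9  | tail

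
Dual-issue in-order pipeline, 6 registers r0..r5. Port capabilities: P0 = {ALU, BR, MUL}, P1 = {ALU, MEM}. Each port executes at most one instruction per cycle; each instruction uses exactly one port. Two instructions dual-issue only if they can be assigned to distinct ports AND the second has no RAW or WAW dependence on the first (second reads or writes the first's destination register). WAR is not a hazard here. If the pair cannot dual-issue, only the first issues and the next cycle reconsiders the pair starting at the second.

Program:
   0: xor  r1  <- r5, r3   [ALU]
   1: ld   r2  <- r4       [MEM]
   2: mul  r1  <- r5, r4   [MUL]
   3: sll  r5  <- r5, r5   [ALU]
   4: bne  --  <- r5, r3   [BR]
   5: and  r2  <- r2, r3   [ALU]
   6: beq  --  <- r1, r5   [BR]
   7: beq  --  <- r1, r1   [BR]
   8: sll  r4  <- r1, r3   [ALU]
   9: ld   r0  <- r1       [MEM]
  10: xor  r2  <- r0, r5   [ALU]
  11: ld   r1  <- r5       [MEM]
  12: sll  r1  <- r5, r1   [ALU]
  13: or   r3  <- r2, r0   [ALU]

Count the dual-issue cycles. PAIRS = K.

PAIRS = 6

t=0 i0/i1:xor.ALU;ld.MEM ; 2-wide
t=1 i2/i3:mul.MUL;sll.ALU ; 2-wide
t=2 i4/i5:bne.BR;and.ALU ; 2-wide
t=3 i6:beq.BR ; no-port BR/BR
t=4 i7/i8:beq.BR;sll.ALU ; 2-wide
t=5 i9:ld.MEM ; RAW r0
t=6 i10/i11:xor.ALU;ld.MEM ; 2-wide
t=7 i12/i13:sll.ALU;or.ALU ; 2-wide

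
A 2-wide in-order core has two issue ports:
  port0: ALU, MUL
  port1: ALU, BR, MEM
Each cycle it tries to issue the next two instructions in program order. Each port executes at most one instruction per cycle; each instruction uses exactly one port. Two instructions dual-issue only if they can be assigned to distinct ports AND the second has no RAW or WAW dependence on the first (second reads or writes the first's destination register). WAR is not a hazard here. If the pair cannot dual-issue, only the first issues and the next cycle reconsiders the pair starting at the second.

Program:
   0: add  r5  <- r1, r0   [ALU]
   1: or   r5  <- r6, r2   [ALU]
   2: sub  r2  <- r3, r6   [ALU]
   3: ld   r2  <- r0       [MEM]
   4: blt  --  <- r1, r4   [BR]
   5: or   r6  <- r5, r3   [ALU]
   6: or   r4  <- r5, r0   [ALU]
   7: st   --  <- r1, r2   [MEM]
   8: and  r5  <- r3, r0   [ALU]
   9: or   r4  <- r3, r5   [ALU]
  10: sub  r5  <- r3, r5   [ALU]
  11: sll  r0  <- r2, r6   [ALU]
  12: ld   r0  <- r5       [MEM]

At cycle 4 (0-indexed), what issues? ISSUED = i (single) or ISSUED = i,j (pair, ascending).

[0] i0  add  -- WAW r5
[1] i1,i2  or/sub  -- dual
[2] i3  ld  -- no-port MEM/BR
[3] i4,i5  blt/or  -- dual
[4] i6,i7  or/st  -- dual
[5] i8  and  -- RAW r5
[6] i9,i10  or/sub  -- dual
[7] i11  sll  -- WAW r0
[8] i12  ld  -- tail

ISSUED = 6,7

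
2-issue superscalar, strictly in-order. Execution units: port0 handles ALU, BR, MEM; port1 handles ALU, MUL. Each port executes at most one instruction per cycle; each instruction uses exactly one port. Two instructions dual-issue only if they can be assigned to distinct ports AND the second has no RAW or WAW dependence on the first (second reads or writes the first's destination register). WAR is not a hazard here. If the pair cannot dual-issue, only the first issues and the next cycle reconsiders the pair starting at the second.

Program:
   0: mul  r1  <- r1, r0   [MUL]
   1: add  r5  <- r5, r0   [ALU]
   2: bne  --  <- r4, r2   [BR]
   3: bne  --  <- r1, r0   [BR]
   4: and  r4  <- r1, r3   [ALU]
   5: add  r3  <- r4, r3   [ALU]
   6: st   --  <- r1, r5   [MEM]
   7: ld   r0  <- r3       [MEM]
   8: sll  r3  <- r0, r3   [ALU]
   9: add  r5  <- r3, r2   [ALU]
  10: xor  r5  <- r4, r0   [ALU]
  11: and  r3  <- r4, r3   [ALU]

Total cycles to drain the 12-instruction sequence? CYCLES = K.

CYCLES = 8

#0 head=0: mul/add i0/i1 dual
#1 head=2: bne i2 no-port BR/BR
#2 head=3: bne/and i3/i4 dual
#3 head=5: add/st i5/i6 dual
#4 head=7: ld i7 RAW r0
#5 head=8: sll i8 RAW r3
#6 head=9: add i9 WAW r5
#7 head=10: xor/and i10/i11 dual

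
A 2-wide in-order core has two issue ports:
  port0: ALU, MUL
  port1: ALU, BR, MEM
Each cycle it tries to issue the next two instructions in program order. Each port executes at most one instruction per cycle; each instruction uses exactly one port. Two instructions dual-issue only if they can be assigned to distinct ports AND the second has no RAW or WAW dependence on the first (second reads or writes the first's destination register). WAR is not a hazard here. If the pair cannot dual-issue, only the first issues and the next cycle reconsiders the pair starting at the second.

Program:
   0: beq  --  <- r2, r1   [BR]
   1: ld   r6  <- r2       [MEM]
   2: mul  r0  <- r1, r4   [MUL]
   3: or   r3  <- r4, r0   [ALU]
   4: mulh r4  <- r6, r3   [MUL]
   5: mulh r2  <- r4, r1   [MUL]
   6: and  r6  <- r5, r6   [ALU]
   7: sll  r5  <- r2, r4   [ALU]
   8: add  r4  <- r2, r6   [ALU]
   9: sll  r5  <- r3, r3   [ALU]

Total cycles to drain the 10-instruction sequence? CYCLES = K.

CYCLES = 7

  cy0 -> i0 (beq) no-port BR/MEM
  cy1 -> i1,i2 (ld/mul) pair
  cy2 -> i3 (or) RAW r3
  cy3 -> i4 (mulh) no-port MUL/MUL
  cy4 -> i5,i6 (mulh/and) pair
  cy5 -> i7,i8 (sll/add) pair
  cy6 -> i9 (sll) tail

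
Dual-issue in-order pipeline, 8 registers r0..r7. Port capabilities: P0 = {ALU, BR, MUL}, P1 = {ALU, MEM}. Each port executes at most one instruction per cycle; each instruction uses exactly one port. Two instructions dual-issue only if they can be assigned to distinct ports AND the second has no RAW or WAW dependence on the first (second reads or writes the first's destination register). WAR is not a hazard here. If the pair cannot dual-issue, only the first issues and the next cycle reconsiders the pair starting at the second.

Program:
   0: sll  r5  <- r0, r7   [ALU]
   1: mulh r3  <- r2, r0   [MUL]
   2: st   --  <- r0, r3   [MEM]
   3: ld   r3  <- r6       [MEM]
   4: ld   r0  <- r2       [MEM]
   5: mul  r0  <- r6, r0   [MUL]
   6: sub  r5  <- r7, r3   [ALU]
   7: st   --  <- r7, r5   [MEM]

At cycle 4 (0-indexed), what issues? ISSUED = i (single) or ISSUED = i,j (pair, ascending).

0. sll.ALU/mulh.MUL @i0/i1  | pair
1. st.MEM @i2  | no-port MEM/MEM
2. ld.MEM @i3  | no-port MEM/MEM
3. ld.MEM @i4  | RAW+WAW r0
4. mul.MUL/sub.ALU @i5/i6  | pair
5. st.MEM @i7  | tail

ISSUED = 5,6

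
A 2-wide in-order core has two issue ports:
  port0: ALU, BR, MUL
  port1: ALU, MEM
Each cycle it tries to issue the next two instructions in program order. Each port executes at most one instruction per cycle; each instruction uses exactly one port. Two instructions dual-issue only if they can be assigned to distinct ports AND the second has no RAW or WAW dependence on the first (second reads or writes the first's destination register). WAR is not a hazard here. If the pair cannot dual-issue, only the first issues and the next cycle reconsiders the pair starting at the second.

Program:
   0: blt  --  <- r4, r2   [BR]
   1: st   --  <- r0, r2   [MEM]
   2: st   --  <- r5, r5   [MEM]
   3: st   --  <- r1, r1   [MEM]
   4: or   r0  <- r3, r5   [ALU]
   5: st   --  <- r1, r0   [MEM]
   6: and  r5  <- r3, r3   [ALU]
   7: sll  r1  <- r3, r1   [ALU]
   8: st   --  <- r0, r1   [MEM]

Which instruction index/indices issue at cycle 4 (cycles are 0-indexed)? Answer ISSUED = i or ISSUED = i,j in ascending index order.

ISSUED = 7

[0] i0&i1  blt;st  -- 2-wide
[1] i2  st  -- no-port MEM/MEM
[2] i3&i4  st;or  -- 2-wide
[3] i5&i6  st;and  -- 2-wide
[4] i7  sll  -- RAW r1
[5] i8  st  -- tail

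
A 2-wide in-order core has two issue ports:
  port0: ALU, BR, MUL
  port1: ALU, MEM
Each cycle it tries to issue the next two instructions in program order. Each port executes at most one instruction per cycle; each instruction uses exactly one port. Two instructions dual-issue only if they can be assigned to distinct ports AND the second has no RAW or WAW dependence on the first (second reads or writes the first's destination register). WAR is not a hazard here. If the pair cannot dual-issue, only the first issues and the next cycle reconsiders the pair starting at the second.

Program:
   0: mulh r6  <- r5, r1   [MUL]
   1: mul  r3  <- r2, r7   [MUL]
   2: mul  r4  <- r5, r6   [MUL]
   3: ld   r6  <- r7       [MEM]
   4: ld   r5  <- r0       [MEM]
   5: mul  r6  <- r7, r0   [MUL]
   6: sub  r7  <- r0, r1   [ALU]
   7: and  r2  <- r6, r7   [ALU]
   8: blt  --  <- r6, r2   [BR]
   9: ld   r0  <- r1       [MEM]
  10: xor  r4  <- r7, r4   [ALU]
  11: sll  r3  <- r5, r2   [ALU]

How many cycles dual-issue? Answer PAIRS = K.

t=0 i0:mulh ; no-port MUL/MUL
t=1 i1:mul ; no-port MUL/MUL
t=2 i2/i3:mul ld ; dual
t=3 i4/i5:ld mul ; dual
t=4 i6:sub ; RAW r7
t=5 i7:and ; RAW r2
t=6 i8/i9:blt ld ; dual
t=7 i10/i11:xor sll ; dual

PAIRS = 4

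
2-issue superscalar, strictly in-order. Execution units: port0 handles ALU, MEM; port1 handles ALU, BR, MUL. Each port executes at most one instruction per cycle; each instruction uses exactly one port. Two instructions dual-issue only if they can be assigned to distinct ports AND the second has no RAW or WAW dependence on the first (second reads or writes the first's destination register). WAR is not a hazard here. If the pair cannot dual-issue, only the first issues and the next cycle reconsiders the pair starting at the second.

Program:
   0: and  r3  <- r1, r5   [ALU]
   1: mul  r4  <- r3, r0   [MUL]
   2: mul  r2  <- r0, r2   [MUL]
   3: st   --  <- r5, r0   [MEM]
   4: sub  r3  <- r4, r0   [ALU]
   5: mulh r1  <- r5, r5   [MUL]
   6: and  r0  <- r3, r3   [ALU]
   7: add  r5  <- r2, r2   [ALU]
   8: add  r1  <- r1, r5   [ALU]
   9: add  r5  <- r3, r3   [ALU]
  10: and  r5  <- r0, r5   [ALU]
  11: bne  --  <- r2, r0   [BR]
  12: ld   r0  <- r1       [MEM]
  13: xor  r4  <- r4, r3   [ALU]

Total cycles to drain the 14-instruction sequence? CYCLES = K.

CYCLES = 8

c0: i0 and.ALU  RAW r3
c1: i1 mul.MUL  no-port MUL/MUL
c2: i2,i3 mul.MUL st.MEM  pair
c3: i4,i5 sub.ALU mulh.MUL  pair
c4: i6,i7 and.ALU add.ALU  pair
c5: i8,i9 add.ALU add.ALU  pair
c6: i10,i11 and.ALU bne.BR  pair
c7: i12,i13 ld.MEM xor.ALU  pair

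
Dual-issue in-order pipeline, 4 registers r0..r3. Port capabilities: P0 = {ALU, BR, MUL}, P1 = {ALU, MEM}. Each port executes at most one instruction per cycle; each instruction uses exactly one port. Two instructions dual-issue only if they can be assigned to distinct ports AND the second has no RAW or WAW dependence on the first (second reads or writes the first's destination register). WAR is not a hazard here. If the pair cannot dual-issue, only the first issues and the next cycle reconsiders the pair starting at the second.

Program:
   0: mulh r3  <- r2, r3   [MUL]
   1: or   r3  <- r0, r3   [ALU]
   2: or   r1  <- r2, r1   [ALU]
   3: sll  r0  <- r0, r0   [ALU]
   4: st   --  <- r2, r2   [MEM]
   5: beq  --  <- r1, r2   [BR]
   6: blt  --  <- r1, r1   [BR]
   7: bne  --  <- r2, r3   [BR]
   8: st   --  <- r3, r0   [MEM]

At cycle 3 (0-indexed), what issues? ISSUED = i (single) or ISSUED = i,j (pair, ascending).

ISSUED = 5

  cy0 -> i0 (mulh.MUL) RAW+WAW r3
  cy1 -> i1+i2 (or.ALU/or.ALU) pair
  cy2 -> i3+i4 (sll.ALU/st.MEM) pair
  cy3 -> i5 (beq.BR) no-port BR/BR
  cy4 -> i6 (blt.BR) no-port BR/BR
  cy5 -> i7+i8 (bne.BR/st.MEM) pair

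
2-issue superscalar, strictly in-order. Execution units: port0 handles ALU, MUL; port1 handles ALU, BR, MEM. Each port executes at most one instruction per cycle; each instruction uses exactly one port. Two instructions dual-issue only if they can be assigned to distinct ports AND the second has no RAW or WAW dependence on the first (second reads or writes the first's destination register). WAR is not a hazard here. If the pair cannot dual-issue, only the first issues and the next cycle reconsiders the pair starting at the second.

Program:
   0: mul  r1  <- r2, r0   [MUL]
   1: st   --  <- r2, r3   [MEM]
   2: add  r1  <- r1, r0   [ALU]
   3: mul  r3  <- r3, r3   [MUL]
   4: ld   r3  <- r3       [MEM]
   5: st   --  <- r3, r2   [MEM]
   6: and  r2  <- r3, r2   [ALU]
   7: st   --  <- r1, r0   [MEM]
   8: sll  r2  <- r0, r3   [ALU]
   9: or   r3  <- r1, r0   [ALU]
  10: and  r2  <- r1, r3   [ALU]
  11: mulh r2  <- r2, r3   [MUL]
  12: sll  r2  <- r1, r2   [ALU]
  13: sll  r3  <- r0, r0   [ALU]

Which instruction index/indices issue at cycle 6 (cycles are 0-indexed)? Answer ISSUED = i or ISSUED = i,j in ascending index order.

ISSUED = 10

  cy0 -> i0&i1 (mul;st) 2-wide
  cy1 -> i2&i3 (add;mul) 2-wide
  cy2 -> i4 (ld) no-port MEM/MEM
  cy3 -> i5&i6 (st;and) 2-wide
  cy4 -> i7&i8 (st;sll) 2-wide
  cy5 -> i9 (or) RAW r3
  cy6 -> i10 (and) RAW+WAW r2
  cy7 -> i11 (mulh) RAW+WAW r2
  cy8 -> i12&i13 (sll;sll) 2-wide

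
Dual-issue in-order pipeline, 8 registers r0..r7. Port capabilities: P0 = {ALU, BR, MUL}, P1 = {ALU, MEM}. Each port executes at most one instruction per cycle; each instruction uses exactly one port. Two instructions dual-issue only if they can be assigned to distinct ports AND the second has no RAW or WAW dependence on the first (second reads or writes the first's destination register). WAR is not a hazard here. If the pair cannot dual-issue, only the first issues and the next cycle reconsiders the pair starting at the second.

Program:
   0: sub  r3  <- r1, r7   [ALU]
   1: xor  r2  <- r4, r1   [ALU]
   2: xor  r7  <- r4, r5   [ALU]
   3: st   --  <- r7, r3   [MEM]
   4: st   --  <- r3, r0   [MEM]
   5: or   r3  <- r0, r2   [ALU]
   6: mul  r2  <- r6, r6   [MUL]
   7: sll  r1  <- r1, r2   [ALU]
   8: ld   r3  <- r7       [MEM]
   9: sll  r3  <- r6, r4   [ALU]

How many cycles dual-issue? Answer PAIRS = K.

  cy0 -> i0&i1 (sub.ALU/xor.ALU) dual
  cy1 -> i2 (xor.ALU) RAW r7
  cy2 -> i3 (st.MEM) no-port MEM/MEM
  cy3 -> i4&i5 (st.MEM/or.ALU) dual
  cy4 -> i6 (mul.MUL) RAW r2
  cy5 -> i7&i8 (sll.ALU/ld.MEM) dual
  cy6 -> i9 (sll.ALU) tail

PAIRS = 3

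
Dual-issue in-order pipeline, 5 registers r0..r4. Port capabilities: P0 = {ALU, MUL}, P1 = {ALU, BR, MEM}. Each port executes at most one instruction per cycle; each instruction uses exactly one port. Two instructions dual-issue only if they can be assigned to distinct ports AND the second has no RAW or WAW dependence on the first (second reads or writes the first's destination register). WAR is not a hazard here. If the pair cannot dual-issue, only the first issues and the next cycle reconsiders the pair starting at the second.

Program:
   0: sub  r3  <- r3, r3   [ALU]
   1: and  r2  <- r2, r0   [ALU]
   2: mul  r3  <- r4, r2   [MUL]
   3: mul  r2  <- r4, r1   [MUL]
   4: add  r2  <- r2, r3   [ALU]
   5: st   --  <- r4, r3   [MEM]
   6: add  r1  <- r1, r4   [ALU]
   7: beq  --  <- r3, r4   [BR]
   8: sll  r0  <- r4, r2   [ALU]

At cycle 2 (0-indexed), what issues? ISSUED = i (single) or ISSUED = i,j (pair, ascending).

t=0 i0/i1:sub;and ; pair
t=1 i2:mul ; no-port MUL/MUL
t=2 i3:mul ; RAW+WAW r2
t=3 i4/i5:add;st ; pair
t=4 i6/i7:add;beq ; pair
t=5 i8:sll ; tail

ISSUED = 3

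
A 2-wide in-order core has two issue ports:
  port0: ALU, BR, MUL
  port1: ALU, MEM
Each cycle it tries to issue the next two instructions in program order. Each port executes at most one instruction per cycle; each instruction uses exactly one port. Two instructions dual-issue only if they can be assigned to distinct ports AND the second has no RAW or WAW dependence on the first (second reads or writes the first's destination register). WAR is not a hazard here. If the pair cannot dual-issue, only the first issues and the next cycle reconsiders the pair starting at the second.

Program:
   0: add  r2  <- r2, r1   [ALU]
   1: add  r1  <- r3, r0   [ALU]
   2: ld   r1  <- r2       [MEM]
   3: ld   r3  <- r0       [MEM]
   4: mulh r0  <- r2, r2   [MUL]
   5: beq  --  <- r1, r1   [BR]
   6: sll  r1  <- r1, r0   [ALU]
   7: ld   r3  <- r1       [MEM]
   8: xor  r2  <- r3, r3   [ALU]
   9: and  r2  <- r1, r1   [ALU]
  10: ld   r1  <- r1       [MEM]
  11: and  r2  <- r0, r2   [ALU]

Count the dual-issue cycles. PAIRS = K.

t=0 i0/i1:add.ALU/add.ALU ; dual
t=1 i2:ld.MEM ; no-port MEM/MEM
t=2 i3/i4:ld.MEM/mulh.MUL ; dual
t=3 i5/i6:beq.BR/sll.ALU ; dual
t=4 i7:ld.MEM ; RAW r3
t=5 i8:xor.ALU ; WAW r2
t=6 i9/i10:and.ALU/ld.MEM ; dual
t=7 i11:and.ALU ; tail

PAIRS = 4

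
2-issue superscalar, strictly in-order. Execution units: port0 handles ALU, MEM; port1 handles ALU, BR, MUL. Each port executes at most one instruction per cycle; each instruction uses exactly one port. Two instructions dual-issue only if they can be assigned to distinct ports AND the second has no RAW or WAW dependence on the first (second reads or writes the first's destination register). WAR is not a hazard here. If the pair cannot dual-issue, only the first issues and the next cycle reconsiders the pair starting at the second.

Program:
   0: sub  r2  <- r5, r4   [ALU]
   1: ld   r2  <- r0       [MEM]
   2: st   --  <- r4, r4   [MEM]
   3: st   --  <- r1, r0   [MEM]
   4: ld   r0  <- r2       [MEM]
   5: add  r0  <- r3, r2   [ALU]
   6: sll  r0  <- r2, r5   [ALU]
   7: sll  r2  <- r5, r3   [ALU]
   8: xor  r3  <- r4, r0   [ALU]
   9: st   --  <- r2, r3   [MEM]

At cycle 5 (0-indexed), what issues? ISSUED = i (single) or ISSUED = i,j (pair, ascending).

ISSUED = 5

#0 head=0: sub i0 WAW r2
#1 head=1: ld i1 no-port MEM/MEM
#2 head=2: st i2 no-port MEM/MEM
#3 head=3: st i3 no-port MEM/MEM
#4 head=4: ld i4 WAW r0
#5 head=5: add i5 WAW r0
#6 head=6: sll+sll i6+i7 2-wide
#7 head=8: xor i8 RAW r3
#8 head=9: st i9 tail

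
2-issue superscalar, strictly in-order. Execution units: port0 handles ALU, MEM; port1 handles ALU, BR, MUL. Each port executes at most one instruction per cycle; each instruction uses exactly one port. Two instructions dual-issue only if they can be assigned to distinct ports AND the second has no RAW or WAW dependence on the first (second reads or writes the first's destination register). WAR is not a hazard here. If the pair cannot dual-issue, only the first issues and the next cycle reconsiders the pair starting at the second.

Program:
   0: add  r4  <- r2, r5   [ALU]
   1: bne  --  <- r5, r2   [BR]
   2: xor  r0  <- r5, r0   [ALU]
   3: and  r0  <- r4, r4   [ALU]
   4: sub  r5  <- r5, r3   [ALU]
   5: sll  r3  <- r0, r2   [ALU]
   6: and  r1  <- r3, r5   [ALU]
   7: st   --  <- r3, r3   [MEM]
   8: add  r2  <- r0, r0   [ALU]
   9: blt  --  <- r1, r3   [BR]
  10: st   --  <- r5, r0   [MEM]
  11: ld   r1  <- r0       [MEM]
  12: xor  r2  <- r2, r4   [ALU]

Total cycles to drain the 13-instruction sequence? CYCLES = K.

  cy0 -> i0+i1 (add.ALU/bne.BR) 2-wide
  cy1 -> i2 (xor.ALU) WAW r0
  cy2 -> i3+i4 (and.ALU/sub.ALU) 2-wide
  cy3 -> i5 (sll.ALU) RAW r3
  cy4 -> i6+i7 (and.ALU/st.MEM) 2-wide
  cy5 -> i8+i9 (add.ALU/blt.BR) 2-wide
  cy6 -> i10 (st.MEM) no-port MEM/MEM
  cy7 -> i11+i12 (ld.MEM/xor.ALU) 2-wide

CYCLES = 8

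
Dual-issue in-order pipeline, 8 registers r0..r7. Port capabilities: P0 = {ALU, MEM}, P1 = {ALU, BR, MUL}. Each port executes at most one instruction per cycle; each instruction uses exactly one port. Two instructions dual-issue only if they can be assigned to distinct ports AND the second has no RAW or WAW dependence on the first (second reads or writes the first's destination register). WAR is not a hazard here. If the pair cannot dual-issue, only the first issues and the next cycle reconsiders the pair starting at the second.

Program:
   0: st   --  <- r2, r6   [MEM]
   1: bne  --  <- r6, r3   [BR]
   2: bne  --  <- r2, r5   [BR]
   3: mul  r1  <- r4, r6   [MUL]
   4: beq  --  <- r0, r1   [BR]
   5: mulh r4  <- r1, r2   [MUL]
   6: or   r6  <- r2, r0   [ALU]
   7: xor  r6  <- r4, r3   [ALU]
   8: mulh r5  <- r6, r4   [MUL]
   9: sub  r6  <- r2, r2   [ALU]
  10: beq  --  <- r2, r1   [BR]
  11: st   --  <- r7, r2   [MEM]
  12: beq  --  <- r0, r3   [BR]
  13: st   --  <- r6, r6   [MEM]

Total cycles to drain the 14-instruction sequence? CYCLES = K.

c0: i0+i1 st.MEM/bne.BR  pair
c1: i2 bne.BR  no-port BR/MUL
c2: i3 mul.MUL  no-port MUL/BR
c3: i4 beq.BR  no-port BR/MUL
c4: i5+i6 mulh.MUL/or.ALU  pair
c5: i7 xor.ALU  RAW r6
c6: i8+i9 mulh.MUL/sub.ALU  pair
c7: i10+i11 beq.BR/st.MEM  pair
c8: i12+i13 beq.BR/st.MEM  pair

CYCLES = 9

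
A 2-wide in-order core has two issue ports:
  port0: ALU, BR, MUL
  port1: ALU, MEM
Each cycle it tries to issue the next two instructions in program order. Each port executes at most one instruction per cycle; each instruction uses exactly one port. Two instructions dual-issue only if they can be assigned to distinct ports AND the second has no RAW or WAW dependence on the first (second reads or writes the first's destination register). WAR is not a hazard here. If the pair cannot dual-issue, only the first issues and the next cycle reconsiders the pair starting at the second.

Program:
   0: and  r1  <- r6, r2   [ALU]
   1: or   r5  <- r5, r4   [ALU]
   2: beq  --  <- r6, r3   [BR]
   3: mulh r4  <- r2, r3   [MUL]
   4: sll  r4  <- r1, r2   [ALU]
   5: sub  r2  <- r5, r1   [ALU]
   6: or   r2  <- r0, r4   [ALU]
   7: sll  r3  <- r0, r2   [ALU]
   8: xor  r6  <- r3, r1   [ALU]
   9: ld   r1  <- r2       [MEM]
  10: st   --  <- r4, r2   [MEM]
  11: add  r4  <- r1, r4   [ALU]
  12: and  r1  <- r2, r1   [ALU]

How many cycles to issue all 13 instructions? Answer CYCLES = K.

t=0 i0&i1:and or ; pair
t=1 i2:beq ; no-port BR/MUL
t=2 i3:mulh ; WAW r4
t=3 i4&i5:sll sub ; pair
t=4 i6:or ; RAW r2
t=5 i7:sll ; RAW r3
t=6 i8&i9:xor ld ; pair
t=7 i10&i11:st add ; pair
t=8 i12:and ; tail

CYCLES = 9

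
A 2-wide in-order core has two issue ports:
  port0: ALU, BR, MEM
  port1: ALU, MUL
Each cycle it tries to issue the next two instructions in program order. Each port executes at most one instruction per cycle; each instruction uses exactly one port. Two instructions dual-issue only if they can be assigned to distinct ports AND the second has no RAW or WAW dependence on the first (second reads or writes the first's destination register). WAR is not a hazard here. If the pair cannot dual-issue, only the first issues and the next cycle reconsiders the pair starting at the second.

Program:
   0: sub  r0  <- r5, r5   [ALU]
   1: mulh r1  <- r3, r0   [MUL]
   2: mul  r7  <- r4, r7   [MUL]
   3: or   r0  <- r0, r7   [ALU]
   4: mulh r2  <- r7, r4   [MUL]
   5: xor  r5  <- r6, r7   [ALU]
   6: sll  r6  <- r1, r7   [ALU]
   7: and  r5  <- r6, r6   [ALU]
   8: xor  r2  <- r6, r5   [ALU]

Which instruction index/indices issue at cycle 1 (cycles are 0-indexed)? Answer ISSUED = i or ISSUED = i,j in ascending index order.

ISSUED = 1

  cy0 -> i0 (sub) RAW r0
  cy1 -> i1 (mulh) no-port MUL/MUL
  cy2 -> i2 (mul) RAW r7
  cy3 -> i3+i4 (or/mulh) dual
  cy4 -> i5+i6 (xor/sll) dual
  cy5 -> i7 (and) RAW r5
  cy6 -> i8 (xor) tail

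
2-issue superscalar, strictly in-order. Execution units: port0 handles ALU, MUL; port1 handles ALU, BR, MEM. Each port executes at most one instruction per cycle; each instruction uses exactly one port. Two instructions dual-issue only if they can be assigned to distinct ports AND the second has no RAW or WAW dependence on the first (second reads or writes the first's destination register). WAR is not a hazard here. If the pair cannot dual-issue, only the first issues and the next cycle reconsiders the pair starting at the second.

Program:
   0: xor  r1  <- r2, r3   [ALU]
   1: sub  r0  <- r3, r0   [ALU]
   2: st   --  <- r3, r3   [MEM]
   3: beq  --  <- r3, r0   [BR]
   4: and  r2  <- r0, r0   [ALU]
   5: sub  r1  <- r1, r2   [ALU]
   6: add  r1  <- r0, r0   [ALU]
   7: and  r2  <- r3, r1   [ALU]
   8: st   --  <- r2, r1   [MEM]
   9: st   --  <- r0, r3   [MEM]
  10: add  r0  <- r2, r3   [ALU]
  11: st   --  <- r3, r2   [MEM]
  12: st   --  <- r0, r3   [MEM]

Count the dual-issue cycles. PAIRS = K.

PAIRS = 3

  cy0 -> i0+i1 (xor.ALU/sub.ALU) pair
  cy1 -> i2 (st.MEM) no-port MEM/BR
  cy2 -> i3+i4 (beq.BR/and.ALU) pair
  cy3 -> i5 (sub.ALU) WAW r1
  cy4 -> i6 (add.ALU) RAW r1
  cy5 -> i7 (and.ALU) RAW r2
  cy6 -> i8 (st.MEM) no-port MEM/MEM
  cy7 -> i9+i10 (st.MEM/add.ALU) pair
  cy8 -> i11 (st.MEM) no-port MEM/MEM
  cy9 -> i12 (st.MEM) tail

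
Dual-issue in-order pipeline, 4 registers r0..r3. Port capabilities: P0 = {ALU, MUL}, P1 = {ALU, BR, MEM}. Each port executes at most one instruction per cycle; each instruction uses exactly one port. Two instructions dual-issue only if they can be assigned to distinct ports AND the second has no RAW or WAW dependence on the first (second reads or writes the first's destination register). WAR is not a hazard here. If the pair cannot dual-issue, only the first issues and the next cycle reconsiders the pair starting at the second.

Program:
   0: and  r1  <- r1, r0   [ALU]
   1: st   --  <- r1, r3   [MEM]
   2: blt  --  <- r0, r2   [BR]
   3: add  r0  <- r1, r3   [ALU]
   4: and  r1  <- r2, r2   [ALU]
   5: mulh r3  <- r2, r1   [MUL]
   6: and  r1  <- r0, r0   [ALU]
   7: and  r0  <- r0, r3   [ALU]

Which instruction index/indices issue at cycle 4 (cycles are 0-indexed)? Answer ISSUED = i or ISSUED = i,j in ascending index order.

c0: i0 and.ALU  RAW r1
c1: i1 st.MEM  no-port MEM/BR
c2: i2&i3 blt.BR/add.ALU  2-wide
c3: i4 and.ALU  RAW r1
c4: i5&i6 mulh.MUL/and.ALU  2-wide
c5: i7 and.ALU  tail

ISSUED = 5,6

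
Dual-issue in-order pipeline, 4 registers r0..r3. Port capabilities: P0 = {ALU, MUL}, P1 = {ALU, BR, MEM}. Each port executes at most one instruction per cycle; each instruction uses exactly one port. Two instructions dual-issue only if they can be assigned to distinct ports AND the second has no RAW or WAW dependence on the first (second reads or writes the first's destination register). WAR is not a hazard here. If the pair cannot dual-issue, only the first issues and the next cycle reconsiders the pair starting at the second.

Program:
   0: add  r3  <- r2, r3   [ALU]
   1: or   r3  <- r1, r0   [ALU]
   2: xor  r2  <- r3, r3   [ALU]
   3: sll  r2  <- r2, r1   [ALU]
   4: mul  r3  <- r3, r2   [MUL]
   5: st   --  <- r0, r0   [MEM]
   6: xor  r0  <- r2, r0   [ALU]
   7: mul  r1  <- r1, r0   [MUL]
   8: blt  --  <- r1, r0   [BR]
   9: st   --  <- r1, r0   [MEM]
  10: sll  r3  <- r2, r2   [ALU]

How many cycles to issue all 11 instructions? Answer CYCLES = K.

CYCLES = 9

#0 head=0: add.ALU i0 WAW r3
#1 head=1: or.ALU i1 RAW r3
#2 head=2: xor.ALU i2 RAW+WAW r2
#3 head=3: sll.ALU i3 RAW r2
#4 head=4: mul.MUL st.MEM i4&i5 pair
#5 head=6: xor.ALU i6 RAW r0
#6 head=7: mul.MUL i7 RAW r1
#7 head=8: blt.BR i8 no-port BR/MEM
#8 head=9: st.MEM sll.ALU i9&i10 pair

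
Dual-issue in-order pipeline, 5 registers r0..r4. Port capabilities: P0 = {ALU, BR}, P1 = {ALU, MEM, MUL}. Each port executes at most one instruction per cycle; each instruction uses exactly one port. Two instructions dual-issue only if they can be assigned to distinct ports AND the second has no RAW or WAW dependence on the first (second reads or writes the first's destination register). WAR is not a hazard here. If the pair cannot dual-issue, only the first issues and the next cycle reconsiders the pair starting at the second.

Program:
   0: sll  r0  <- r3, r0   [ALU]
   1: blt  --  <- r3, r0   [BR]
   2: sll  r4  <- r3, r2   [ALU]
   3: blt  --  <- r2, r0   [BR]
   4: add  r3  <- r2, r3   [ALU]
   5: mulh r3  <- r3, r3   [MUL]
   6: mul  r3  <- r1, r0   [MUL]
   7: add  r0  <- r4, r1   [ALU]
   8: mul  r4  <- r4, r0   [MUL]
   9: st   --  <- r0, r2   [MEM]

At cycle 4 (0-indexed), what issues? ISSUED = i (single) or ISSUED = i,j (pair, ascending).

ISSUED = 6,7

t=0 i0:sll.ALU ; RAW r0
t=1 i1,i2:blt.BR;sll.ALU ; pair
t=2 i3,i4:blt.BR;add.ALU ; pair
t=3 i5:mulh.MUL ; no-port MUL/MUL
t=4 i6,i7:mul.MUL;add.ALU ; pair
t=5 i8:mul.MUL ; no-port MUL/MEM
t=6 i9:st.MEM ; tail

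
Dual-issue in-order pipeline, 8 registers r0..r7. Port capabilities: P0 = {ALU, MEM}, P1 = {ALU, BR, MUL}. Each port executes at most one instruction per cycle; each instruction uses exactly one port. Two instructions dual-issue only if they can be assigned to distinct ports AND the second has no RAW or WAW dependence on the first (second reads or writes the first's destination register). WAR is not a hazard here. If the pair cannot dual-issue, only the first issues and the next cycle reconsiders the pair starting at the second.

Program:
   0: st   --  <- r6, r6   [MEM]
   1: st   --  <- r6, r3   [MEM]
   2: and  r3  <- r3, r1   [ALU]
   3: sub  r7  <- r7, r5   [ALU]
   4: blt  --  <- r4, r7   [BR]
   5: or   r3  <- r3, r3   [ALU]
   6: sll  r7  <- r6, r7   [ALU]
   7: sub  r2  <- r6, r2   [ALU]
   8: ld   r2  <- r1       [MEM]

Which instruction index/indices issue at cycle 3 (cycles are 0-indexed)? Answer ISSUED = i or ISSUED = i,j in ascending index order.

#0 head=0: st i0 no-port MEM/MEM
#1 head=1: st and i1/i2 pair
#2 head=3: sub i3 RAW r7
#3 head=4: blt or i4/i5 pair
#4 head=6: sll sub i6/i7 pair
#5 head=8: ld i8 tail

ISSUED = 4,5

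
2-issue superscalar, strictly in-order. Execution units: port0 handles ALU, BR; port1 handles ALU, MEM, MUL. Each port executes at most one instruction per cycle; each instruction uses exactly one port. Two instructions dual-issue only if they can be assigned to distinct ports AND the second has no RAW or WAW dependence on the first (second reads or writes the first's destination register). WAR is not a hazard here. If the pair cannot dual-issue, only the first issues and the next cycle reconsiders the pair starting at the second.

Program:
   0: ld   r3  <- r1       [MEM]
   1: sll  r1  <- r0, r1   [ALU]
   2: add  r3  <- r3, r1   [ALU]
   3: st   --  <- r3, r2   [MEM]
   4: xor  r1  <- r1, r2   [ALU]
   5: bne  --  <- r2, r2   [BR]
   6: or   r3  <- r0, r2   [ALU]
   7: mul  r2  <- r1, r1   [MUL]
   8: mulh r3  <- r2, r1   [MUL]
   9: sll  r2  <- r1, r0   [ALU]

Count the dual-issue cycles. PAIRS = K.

PAIRS = 4

0. ld.MEM/sll.ALU @i0+i1  | dual
1. add.ALU @i2  | RAW r3
2. st.MEM/xor.ALU @i3+i4  | dual
3. bne.BR/or.ALU @i5+i6  | dual
4. mul.MUL @i7  | no-port MUL/MUL
5. mulh.MUL/sll.ALU @i8+i9  | dual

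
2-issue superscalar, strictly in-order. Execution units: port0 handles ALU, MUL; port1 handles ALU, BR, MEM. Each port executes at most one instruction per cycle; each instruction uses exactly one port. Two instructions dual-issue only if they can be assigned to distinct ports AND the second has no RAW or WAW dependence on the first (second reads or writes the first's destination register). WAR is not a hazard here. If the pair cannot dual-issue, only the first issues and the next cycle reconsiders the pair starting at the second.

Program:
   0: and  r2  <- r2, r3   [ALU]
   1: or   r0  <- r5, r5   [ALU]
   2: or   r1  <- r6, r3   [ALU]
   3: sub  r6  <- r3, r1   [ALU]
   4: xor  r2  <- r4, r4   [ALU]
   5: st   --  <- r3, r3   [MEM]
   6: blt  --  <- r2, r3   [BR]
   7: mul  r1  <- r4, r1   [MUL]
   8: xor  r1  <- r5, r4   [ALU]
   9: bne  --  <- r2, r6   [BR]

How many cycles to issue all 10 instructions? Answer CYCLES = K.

CYCLES = 6

c0: i0,i1 and.ALU;or.ALU  2-wide
c1: i2 or.ALU  RAW r1
c2: i3,i4 sub.ALU;xor.ALU  2-wide
c3: i5 st.MEM  no-port MEM/BR
c4: i6,i7 blt.BR;mul.MUL  2-wide
c5: i8,i9 xor.ALU;bne.BR  2-wide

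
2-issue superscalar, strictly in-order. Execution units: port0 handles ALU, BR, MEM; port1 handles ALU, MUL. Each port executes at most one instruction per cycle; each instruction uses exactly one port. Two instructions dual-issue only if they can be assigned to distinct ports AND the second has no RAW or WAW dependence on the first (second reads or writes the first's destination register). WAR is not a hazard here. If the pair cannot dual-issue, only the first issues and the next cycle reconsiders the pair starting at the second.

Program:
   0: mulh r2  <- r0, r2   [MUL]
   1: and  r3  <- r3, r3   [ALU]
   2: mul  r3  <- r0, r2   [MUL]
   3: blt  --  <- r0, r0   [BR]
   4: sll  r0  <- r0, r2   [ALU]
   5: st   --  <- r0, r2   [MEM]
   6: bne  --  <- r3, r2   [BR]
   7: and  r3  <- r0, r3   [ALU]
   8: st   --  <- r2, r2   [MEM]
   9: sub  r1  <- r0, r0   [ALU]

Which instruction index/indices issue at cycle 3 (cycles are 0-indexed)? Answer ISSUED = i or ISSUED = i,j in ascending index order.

t=0 i0+i1:mulh and ; dual
t=1 i2+i3:mul blt ; dual
t=2 i4:sll ; RAW r0
t=3 i5:st ; no-port MEM/BR
t=4 i6+i7:bne and ; dual
t=5 i8+i9:st sub ; dual

ISSUED = 5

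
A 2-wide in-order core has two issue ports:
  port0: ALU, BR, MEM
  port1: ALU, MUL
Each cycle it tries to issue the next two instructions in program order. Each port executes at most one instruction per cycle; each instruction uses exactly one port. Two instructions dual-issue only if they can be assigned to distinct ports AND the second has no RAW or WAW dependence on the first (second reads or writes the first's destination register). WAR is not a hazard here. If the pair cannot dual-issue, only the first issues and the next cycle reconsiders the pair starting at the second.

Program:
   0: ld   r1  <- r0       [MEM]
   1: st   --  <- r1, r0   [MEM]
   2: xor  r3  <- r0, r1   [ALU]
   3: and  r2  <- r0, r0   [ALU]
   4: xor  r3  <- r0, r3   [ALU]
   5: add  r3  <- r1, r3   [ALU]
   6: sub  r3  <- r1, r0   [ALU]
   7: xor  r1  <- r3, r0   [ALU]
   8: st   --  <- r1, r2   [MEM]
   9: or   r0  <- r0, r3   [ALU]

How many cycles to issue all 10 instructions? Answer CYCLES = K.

  cy0 -> i0 (ld.MEM) no-port MEM/MEM
  cy1 -> i1+i2 (st.MEM+xor.ALU) pair
  cy2 -> i3+i4 (and.ALU+xor.ALU) pair
  cy3 -> i5 (add.ALU) WAW r3
  cy4 -> i6 (sub.ALU) RAW r3
  cy5 -> i7 (xor.ALU) RAW r1
  cy6 -> i8+i9 (st.MEM+or.ALU) pair

CYCLES = 7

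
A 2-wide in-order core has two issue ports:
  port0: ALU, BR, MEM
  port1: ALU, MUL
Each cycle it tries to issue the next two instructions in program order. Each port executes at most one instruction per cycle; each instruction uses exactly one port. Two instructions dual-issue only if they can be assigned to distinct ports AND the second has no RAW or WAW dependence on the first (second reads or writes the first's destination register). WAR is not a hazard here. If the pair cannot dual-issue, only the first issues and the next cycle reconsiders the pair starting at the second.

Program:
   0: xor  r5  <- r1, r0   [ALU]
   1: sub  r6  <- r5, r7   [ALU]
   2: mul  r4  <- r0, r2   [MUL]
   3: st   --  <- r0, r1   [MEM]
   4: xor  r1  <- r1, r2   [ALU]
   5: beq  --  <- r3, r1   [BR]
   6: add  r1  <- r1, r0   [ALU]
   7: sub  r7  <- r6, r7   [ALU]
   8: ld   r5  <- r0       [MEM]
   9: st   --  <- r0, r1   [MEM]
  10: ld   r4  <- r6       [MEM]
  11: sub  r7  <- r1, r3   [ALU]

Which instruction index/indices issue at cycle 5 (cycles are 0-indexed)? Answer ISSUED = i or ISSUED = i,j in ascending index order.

c0: i0 xor.ALU  RAW r5
c1: i1,i2 sub.ALU mul.MUL  2-wide
c2: i3,i4 st.MEM xor.ALU  2-wide
c3: i5,i6 beq.BR add.ALU  2-wide
c4: i7,i8 sub.ALU ld.MEM  2-wide
c5: i9 st.MEM  no-port MEM/MEM
c6: i10,i11 ld.MEM sub.ALU  2-wide

ISSUED = 9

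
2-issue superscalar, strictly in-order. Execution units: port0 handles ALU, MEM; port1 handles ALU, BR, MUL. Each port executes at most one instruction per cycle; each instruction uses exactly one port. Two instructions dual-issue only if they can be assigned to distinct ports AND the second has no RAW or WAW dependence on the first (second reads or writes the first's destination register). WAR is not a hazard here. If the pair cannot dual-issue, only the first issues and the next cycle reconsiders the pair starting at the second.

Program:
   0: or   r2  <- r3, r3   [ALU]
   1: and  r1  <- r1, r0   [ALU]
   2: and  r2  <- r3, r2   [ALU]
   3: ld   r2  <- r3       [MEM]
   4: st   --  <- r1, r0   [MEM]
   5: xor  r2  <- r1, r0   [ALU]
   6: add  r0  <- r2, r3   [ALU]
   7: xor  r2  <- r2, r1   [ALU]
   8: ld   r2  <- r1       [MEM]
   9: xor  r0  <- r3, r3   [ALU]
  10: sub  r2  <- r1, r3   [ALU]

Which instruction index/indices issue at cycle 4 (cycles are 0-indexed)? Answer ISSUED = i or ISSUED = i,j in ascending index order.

#0 head=0: or.ALU and.ALU i0/i1 pair
#1 head=2: and.ALU i2 WAW r2
#2 head=3: ld.MEM i3 no-port MEM/MEM
#3 head=4: st.MEM xor.ALU i4/i5 pair
#4 head=6: add.ALU xor.ALU i6/i7 pair
#5 head=8: ld.MEM xor.ALU i8/i9 pair
#6 head=10: sub.ALU i10 tail

ISSUED = 6,7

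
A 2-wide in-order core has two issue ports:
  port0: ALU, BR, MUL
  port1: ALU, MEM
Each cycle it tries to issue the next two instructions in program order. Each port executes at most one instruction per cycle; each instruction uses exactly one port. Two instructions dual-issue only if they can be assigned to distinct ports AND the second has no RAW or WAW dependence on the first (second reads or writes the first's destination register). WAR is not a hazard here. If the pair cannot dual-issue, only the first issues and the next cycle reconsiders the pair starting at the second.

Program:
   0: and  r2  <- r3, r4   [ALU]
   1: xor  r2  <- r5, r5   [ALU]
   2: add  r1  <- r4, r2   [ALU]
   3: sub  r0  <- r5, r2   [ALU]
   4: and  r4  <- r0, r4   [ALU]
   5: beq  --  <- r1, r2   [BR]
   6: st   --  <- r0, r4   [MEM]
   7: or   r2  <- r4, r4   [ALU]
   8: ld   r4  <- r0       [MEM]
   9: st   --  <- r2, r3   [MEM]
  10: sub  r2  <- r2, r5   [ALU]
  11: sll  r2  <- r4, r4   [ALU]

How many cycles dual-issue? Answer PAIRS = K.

[0] i0  and  -- WAW r2
[1] i1  xor  -- RAW r2
[2] i2+i3  add/sub  -- dual
[3] i4+i5  and/beq  -- dual
[4] i6+i7  st/or  -- dual
[5] i8  ld  -- no-port MEM/MEM
[6] i9+i10  st/sub  -- dual
[7] i11  sll  -- tail

PAIRS = 4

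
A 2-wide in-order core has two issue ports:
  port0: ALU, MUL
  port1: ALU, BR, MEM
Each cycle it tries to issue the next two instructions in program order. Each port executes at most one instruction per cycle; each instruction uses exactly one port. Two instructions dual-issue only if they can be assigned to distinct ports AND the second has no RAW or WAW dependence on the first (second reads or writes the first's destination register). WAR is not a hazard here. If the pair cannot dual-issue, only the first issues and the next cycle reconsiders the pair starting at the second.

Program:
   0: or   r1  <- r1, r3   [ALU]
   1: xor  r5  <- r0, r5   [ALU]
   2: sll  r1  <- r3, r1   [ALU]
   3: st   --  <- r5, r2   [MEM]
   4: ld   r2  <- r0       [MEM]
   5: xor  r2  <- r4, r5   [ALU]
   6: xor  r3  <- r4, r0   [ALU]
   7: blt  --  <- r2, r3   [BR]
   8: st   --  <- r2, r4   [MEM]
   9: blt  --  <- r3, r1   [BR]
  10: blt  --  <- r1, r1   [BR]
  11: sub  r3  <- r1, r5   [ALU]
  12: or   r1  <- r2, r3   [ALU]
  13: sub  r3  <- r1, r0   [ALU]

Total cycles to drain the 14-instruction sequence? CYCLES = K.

CYCLES = 10

c0: i0,i1 or;xor  pair
c1: i2,i3 sll;st  pair
c2: i4 ld  WAW r2
c3: i5,i6 xor;xor  pair
c4: i7 blt  no-port BR/MEM
c5: i8 st  no-port MEM/BR
c6: i9 blt  no-port BR/BR
c7: i10,i11 blt;sub  pair
c8: i12 or  RAW r1
c9: i13 sub  tail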